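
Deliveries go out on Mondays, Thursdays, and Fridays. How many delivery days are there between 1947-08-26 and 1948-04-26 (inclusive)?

105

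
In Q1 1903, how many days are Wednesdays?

January 1, 1903 is a Thursday.
The range spans 90 days (inclusive of both endpoints).
90 = 7 × 12 + 6, so there are 12 full weeks plus 6 extra days.
Each full week contributes one Wednesday: 12 so far.
The 6 extra days are Thursday, Friday, Saturday, Sunday, Monday, Tuesday — none qualify.
Total: 12 + 0 = 12.

12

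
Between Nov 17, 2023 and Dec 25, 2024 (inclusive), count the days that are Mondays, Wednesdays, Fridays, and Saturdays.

232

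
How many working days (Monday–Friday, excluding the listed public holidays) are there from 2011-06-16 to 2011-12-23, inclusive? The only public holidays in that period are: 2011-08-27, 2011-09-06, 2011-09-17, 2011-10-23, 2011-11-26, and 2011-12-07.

2011-06-16 is a Thursday.
The range spans 191 days (inclusive of both endpoints).
191 = 7 × 27 + 2, so there are 27 full weeks plus 2 extra days.
Each full week contributes 5 weekdays (Mon–Fri): 27 × 5 = 135.
The 2 extra days are Thursday, Friday — 2 of them qualify.
Total: 135 + 2 = 137.
Holidays: 2011-08-27 (Sat); 2011-09-06 (Tue); 2011-09-17 (Sat); 2011-10-23 (Sun); 2011-11-26 (Sat); 2011-12-07 (Wed).
2 of the 6 holidays fall on weekdays; the rest are weekends and were already excluded.
Business days: 137 − 2 = 135.

135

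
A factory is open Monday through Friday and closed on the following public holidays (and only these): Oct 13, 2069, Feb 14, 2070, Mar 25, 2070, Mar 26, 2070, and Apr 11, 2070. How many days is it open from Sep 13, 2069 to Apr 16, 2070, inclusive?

150 working days

Sep 13, 2069 is a Friday.
The range spans 216 days (inclusive of both endpoints).
216 = 7 × 30 + 6, so there are 30 full weeks plus 6 extra days.
Each full week contributes 5 weekdays (Mon–Fri): 30 × 5 = 150.
The 6 extra days are Fri, Sat, Sun, Mon, Tue, Wed — 4 of them qualify.
Total: 150 + 4 = 154.
Holidays: Oct 13, 2069 (Sun); Feb 14, 2070 (Fri); Mar 25, 2070 (Tue); Mar 26, 2070 (Wed); Apr 11, 2070 (Fri).
4 of the 5 holidays fall on weekdays; the rest are weekends and were already excluded.
Business days: 154 − 4 = 150.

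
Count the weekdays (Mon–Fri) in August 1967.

23

August 1, 1967 is a Tuesday.
From August 1, 1967 to August 31, 1967 is 31 days inclusive.
31 = 7 × 4 + 3, so there are 4 full weeks plus 3 extra days.
Each full week contributes 5 weekdays (Mon–Fri): 4 × 5 = 20.
The 3 extra days are Tuesday, Wednesday, Thursday — 3 of them qualify.
Total: 20 + 3 = 23.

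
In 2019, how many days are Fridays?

52

2019-01-01 is a Tuesday.
From 2019-01-01 to 2019-12-31 is 365 days inclusive.
365 = 7 × 52 + 1, so there are 52 full weeks plus 1 extra day.
Each full week contributes one Friday: 52 so far.
The 1 extra day is Tuesday — none qualify.
Total: 52 + 0 = 52.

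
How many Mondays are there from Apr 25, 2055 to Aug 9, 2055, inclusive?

Apr 25, 2055 is a Sunday.
That's 107 days from start to end, counting both.
107 = 7 × 15 + 2, so there are 15 full weeks plus 2 extra days.
Each full week contributes one Monday: 15 so far.
The 2 extra days are Sunday, Monday — 1 of them qualifies.
Total: 15 + 1 = 16.

16 Mondays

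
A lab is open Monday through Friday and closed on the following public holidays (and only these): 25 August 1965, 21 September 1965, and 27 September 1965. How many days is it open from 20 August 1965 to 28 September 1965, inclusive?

25

20 August 1965 is a Friday.
The range spans 40 days (inclusive of both endpoints).
40 = 7 × 5 + 5, so there are 5 full weeks plus 5 extra days.
Each full week contributes 5 weekdays (Mon–Fri): 5 × 5 = 25.
The 5 extra days are Friday, Saturday, Sunday, Monday, Tuesday — 3 of them qualify.
Total: 25 + 3 = 28.
Holidays: 25 August 1965 (Wed); 21 September 1965 (Tue); 27 September 1965 (Mon).
All 3 holidays fall on weekdays, so subtract 3.
Business days: 28 − 3 = 25.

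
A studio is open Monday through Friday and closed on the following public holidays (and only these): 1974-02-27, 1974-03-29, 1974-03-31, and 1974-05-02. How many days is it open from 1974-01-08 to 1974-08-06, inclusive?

148

1974-01-08 is a Tuesday.
The range spans 211 days (inclusive of both endpoints).
211 = 7 × 30 + 1, so there are 30 full weeks plus 1 extra day.
Each full week contributes 5 weekdays (Mon–Fri): 30 × 5 = 150.
The 1 extra day is Tue — 1 of them qualifies.
Total: 150 + 1 = 151.
Holidays: 1974-02-27 (Wed); 1974-03-29 (Fri); 1974-03-31 (Sun); 1974-05-02 (Thu).
3 of the 4 holidays fall on weekdays; the rest are weekends and were already excluded.
Business days: 151 − 3 = 148.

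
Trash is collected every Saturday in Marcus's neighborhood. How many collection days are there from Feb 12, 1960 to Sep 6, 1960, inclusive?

30

Feb 12, 1960 is a Friday.
From Feb 12, 1960 to Sep 6, 1960 is 208 days inclusive.
208 = 7 × 29 + 5, so there are 29 full weeks plus 5 extra days.
Each full week contributes one Saturday: 29 so far.
The 5 extra days are Fri, Sat, Sun, Mon, Tue — 1 of them qualifies.
Total: 29 + 1 = 30.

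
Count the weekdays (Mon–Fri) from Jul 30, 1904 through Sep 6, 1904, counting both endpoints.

Jul 30, 1904 is a Saturday.
That's 39 days from start to end, counting both.
39 = 7 × 5 + 4, so there are 5 full weeks plus 4 extra days.
Each full week contributes 5 weekdays (Mon–Fri): 5 × 5 = 25.
The 4 extra days are Saturday, Sunday, Monday, Tuesday — 2 of them qualify.
Total: 25 + 2 = 27.

27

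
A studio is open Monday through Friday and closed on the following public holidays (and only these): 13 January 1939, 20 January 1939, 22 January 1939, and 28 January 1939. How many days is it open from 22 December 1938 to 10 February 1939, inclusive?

22 December 1938 is a Thursday.
That's 51 days from start to end, counting both.
51 = 7 × 7 + 2, so there are 7 full weeks plus 2 extra days.
Each full week contributes 5 weekdays (Mon–Fri): 7 × 5 = 35.
The 2 extra days are Thu, Fri — 2 of them qualify.
Total: 35 + 2 = 37.
Holidays: 13 January 1939 (Fri); 20 January 1939 (Fri); 22 January 1939 (Sun); 28 January 1939 (Sat).
2 of the 4 holidays fall on weekdays; the rest are weekends and were already excluded.
Business days: 37 − 2 = 35.

35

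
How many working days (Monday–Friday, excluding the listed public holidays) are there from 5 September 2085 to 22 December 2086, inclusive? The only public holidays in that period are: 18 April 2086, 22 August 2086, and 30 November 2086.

336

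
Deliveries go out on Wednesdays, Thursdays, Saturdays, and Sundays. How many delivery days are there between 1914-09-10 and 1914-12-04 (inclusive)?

1914-09-10 is a Thursday.
From 1914-09-10 to 1914-12-04 is 86 days inclusive.
86 = 7 × 12 + 2, so there are 12 full weeks plus 2 extra days.
Each full week contributes 4 days from the set (Wed, Thu, Sat, Sun): 12 × 4 = 48.
The 2 extra days are Thursday, Friday — 1 of them qualifies.
Total: 48 + 1 = 49.

49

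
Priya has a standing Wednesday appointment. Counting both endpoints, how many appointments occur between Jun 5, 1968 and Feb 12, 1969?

Jun 5, 1968 is a Wednesday.
From Jun 5, 1968 to Feb 12, 1969 is 253 days inclusive.
253 = 7 × 36 + 1, so there are 36 full weeks plus 1 extra day.
Each full week contributes one Wednesday: 36 so far.
The 1 extra day is Wed — 1 of them qualifies.
Total: 36 + 1 = 37.

37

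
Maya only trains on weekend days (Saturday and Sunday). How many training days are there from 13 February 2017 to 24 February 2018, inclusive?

107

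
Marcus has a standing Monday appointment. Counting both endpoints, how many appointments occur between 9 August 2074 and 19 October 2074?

10 Mondays

9 August 2074 is a Thursday.
From 9 August 2074 to 19 October 2074 is 72 days inclusive.
72 = 7 × 10 + 2, so there are 10 full weeks plus 2 extra days.
Each full week contributes one Monday: 10 so far.
The 2 extra days are Thu, Fri — none qualify.
Total: 10 + 0 = 10.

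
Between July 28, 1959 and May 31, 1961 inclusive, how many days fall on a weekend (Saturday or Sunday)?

July 28, 1959 is a Tuesday.
The range spans 674 days (inclusive of both endpoints).
674 = 7 × 96 + 2, so there are 96 full weeks plus 2 extra days.
Each full week contributes 2 weekend days (Sat, Sun): 96 × 2 = 192.
The 2 extra days are Tue, Wed — none qualify.
Total: 192 + 0 = 192.

192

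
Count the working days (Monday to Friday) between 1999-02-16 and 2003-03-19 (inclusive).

1067

1999-02-16 is a Tuesday.
From 1999-02-16 to 2003-03-19 is 1493 days inclusive.
1493 = 7 × 213 + 2, so there are 213 full weeks plus 2 extra days.
Each full week contributes 5 weekdays (Mon–Fri): 213 × 5 = 1065.
The 2 extra days are Tue, Wed — 2 of them qualify.
Total: 1065 + 2 = 1067.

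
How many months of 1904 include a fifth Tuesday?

4

A month has five Tuesdays exactly when Tuesday falls within its first (length − 28) days.
Jan: 31 days, starts Fri → 5 of Fri, Sat, Sun
Feb: 29 days, starts Mon → 5 of Mon
Mar: 31 days, starts Tue → 5 of Tue, Wed, Thu ✓
Apr: 30 days, starts Fri → 5 of Fri, Sat
May: 31 days, starts Sun → 5 of Sun, Mon, Tue ✓
Jun: 30 days, starts Wed → 5 of Wed, Thu
Jul: 31 days, starts Fri → 5 of Fri, Sat, Sun
Aug: 31 days, starts Mon → 5 of Mon, Tue, Wed ✓
Sep: 30 days, starts Thu → 5 of Thu, Fri
Oct: 31 days, starts Sat → 5 of Sat, Sun, Mon
Nov: 30 days, starts Tue → 5 of Tue, Wed ✓
Dec: 31 days, starts Thu → 5 of Thu, Fri, Sat
Months with five Tuesdays: Mar, May, Aug, Nov.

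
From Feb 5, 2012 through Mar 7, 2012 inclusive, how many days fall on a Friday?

4 Fridays

Feb 5, 2012 is a Sunday.
That's 32 days from start to end, counting both.
32 = 7 × 4 + 4, so there are 4 full weeks plus 4 extra days.
Each full week contributes one Friday: 4 so far.
The 4 extra days are Sunday, Monday, Tuesday, Wednesday — none qualify.
Total: 4 + 0 = 4.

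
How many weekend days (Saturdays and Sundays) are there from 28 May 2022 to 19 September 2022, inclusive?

34

28 May 2022 is a Saturday.
The range spans 115 days (inclusive of both endpoints).
115 = 7 × 16 + 3, so there are 16 full weeks plus 3 extra days.
Each full week contributes 2 weekend days (Sat, Sun): 16 × 2 = 32.
The 3 extra days are Saturday, Sunday, Monday — 2 of them qualify.
Total: 32 + 2 = 34.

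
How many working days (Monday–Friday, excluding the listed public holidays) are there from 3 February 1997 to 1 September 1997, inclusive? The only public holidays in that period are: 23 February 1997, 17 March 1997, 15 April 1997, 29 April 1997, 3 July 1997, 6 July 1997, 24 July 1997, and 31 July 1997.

3 February 1997 is a Monday.
That's 211 days from start to end, counting both.
211 = 7 × 30 + 1, so there are 30 full weeks plus 1 extra day.
Each full week contributes 5 weekdays (Mon–Fri): 30 × 5 = 150.
The 1 extra day is Mon — 1 of them qualifies.
Total: 150 + 1 = 151.
Holidays: 23 February 1997 (Sun); 17 March 1997 (Mon); 15 April 1997 (Tue); 29 April 1997 (Tue); 3 July 1997 (Thu); 6 July 1997 (Sun); 24 July 1997 (Thu); 31 July 1997 (Thu).
6 of the 8 holidays fall on weekdays; the rest are weekends and were already excluded.
Business days: 151 − 6 = 145.

145 working days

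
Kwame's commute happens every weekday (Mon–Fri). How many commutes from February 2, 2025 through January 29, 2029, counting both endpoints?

1041 weekdays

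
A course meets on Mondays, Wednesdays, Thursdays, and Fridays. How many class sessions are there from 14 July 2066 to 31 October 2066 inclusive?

63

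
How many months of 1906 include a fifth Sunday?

A month has five Sundays exactly when Sunday falls within its first (length − 28) days.
Jan: 31 days, starts Mon → 5 of Mon, Tue, Wed
Feb: 28 days, starts Thu → 5 of (none)
Mar: 31 days, starts Thu → 5 of Thu, Fri, Sat
Apr: 30 days, starts Sun → 5 of Sun, Mon ✓
May: 31 days, starts Tue → 5 of Tue, Wed, Thu
Jun: 30 days, starts Fri → 5 of Fri, Sat
Jul: 31 days, starts Sun → 5 of Sun, Mon, Tue ✓
Aug: 31 days, starts Wed → 5 of Wed, Thu, Fri
Sep: 30 days, starts Sat → 5 of Sat, Sun ✓
Oct: 31 days, starts Mon → 5 of Mon, Tue, Wed
Nov: 30 days, starts Thu → 5 of Thu, Fri
Dec: 31 days, starts Sat → 5 of Sat, Sun, Mon ✓
Months with five Sundays: Apr, Jul, Sep, Dec.

4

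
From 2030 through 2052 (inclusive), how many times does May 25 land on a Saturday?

4

Day of week of May 25 in each year:
2030: Sat ✓, 2031: Sun, 2032: Tue, 2033: Wed, 2034: Thu, 2035: Fri, 2036: Sun, 2037: Mon, 2038: Tue, 2039: Wed, 2040: Fri, 2041: Sat ✓, 2042: Sun, 2043: Mon, 2044: Wed, 2045: Thu, 2046: Fri, 2047: Sat ✓, 2048: Mon, 2049: Tue, 2050: Wed, 2051: Thu, 2052: Sat ✓
Saturdays: 2030, 2041, 2047, 2052.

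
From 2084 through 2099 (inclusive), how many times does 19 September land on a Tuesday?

Day of week of September 19 in each year:
2084: Tue ✓, 2085: Wed, 2086: Thu, 2087: Fri, 2088: Sun, 2089: Mon, 2090: Tue ✓, 2091: Wed, 2092: Fri, 2093: Sat, 2094: Sun, 2095: Mon, 2096: Wed, 2097: Thu, 2098: Fri, 2099: Sat
Tuesdays: 2084, 2090.

2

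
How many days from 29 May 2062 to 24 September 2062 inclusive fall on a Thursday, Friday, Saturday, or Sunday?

68

29 May 2062 is a Monday.
That's 119 days from start to end, counting both.
119 = 7 × 17, so the span is exactly 17 full weeks.
Each full week contributes 4 days from the set (Thu, Fri, Sat, Sun): 17 × 4 = 68.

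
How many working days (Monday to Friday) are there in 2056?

2056-01-01 is a Saturday.
That's 366 days from start to end, counting both.
366 = 7 × 52 + 2, so there are 52 full weeks plus 2 extra days.
Each full week contributes 5 weekdays (Mon–Fri): 52 × 5 = 260.
The 2 extra days are Sat, Sun — none qualify.
Total: 260 + 0 = 260.

260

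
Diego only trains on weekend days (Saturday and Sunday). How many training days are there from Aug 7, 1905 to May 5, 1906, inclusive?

77

Aug 7, 1905 is a Monday.
From Aug 7, 1905 to May 5, 1906 is 272 days inclusive.
272 = 7 × 38 + 6, so there are 38 full weeks plus 6 extra days.
Each full week contributes 2 weekend days (Sat, Sun): 38 × 2 = 76.
The 6 extra days are Mon, Tue, Wed, Thu, Fri, Sat — 1 of them qualifies.
Total: 76 + 1 = 77.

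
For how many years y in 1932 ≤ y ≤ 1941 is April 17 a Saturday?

1

Day of week of April 17 in each year:
1932: Sun, 1933: Mon, 1934: Tue, 1935: Wed, 1936: Fri, 1937: Sat ✓, 1938: Sun, 1939: Mon, 1940: Wed, 1941: Thu
Saturdays: 1937.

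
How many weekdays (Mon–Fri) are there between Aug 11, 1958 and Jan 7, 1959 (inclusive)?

108

Aug 11, 1958 is a Monday.
From Aug 11, 1958 to Jan 7, 1959 is 150 days inclusive.
150 = 7 × 21 + 3, so there are 21 full weeks plus 3 extra days.
Each full week contributes 5 weekdays (Mon–Fri): 21 × 5 = 105.
The 3 extra days are Mon, Tue, Wed — 3 of them qualify.
Total: 105 + 3 = 108.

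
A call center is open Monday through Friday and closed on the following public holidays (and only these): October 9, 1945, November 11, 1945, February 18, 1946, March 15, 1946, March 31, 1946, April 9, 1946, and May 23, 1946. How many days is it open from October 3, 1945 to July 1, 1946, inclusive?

October 3, 1945 is a Wednesday.
From October 3, 1945 to July 1, 1946 is 272 days inclusive.
272 = 7 × 38 + 6, so there are 38 full weeks plus 6 extra days.
Each full week contributes 5 weekdays (Mon–Fri): 38 × 5 = 190.
The 6 extra days are Wed, Thu, Fri, Sat, Sun, Mon — 4 of them qualify.
Total: 190 + 4 = 194.
Holidays: October 9, 1945 (Tue); November 11, 1945 (Sun); February 18, 1946 (Mon); March 15, 1946 (Fri); March 31, 1946 (Sun); April 9, 1946 (Tue); May 23, 1946 (Thu).
5 of the 7 holidays fall on weekdays; the rest are weekends and were already excluded.
Business days: 194 − 5 = 189.

189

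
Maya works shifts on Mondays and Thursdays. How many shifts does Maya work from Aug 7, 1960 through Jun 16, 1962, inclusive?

194

Aug 7, 1960 is a Sunday.
The range spans 679 days (inclusive of both endpoints).
679 = 7 × 97, so the span is exactly 97 full weeks.
Each full week contributes 2 days from the set (Mon, Thu): 97 × 2 = 194.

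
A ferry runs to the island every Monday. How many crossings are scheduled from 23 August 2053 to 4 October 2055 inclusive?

111

23 August 2053 is a Saturday.
The range spans 773 days (inclusive of both endpoints).
773 = 7 × 110 + 3, so there are 110 full weeks plus 3 extra days.
Each full week contributes one Monday: 110 so far.
The 3 extra days are Sat, Sun, Mon — 1 of them qualifies.
Total: 110 + 1 = 111.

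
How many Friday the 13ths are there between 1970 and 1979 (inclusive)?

Friday-the-13ths by year:
1970: Feb, Mar, Nov
1971: Aug
1972: Oct
1973: Apr, Jul
1974: Sep, Dec
1975: Jun
1976: Feb, Aug
1977: May
1978: Jan, Oct
1979: Apr, Jul

17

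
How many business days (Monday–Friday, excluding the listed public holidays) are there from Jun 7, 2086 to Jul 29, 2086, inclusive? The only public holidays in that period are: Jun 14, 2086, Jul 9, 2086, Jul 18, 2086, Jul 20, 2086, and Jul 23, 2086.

Jun 7, 2086 is a Friday.
From Jun 7, 2086 to Jul 29, 2086 is 53 days inclusive.
53 = 7 × 7 + 4, so there are 7 full weeks plus 4 extra days.
Each full week contributes 5 weekdays (Mon–Fri): 7 × 5 = 35.
The 4 extra days are Friday, Saturday, Sunday, Monday — 2 of them qualify.
Total: 35 + 2 = 37.
Holidays: Jun 14, 2086 (Fri); Jul 9, 2086 (Tue); Jul 18, 2086 (Thu); Jul 20, 2086 (Sat); Jul 23, 2086 (Tue).
4 of the 5 holidays fall on weekdays; the rest are weekends and were already excluded.
Business days: 37 − 4 = 33.

33 business days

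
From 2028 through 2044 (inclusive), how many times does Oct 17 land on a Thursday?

2

Day of week of October 17 in each year:
2028: Tue, 2029: Wed, 2030: Thu ✓, 2031: Fri, 2032: Sun, 2033: Mon, 2034: Tue, 2035: Wed, 2036: Fri, 2037: Sat, 2038: Sun, 2039: Mon, 2040: Wed, 2041: Thu ✓, 2042: Fri, 2043: Sat, 2044: Mon
Thursdays: 2030, 2041.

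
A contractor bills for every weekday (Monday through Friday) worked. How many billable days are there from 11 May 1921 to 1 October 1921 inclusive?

103

11 May 1921 is a Wednesday.
That's 144 days from start to end, counting both.
144 = 7 × 20 + 4, so there are 20 full weeks plus 4 extra days.
Each full week contributes 5 weekdays (Mon–Fri): 20 × 5 = 100.
The 4 extra days are Wednesday, Thursday, Friday, Saturday — 3 of them qualify.
Total: 100 + 3 = 103.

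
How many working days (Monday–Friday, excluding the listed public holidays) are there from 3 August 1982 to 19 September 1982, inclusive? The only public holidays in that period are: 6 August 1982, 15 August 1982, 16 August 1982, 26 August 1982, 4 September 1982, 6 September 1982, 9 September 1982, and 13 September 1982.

28 working days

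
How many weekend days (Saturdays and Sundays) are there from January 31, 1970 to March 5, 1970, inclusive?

10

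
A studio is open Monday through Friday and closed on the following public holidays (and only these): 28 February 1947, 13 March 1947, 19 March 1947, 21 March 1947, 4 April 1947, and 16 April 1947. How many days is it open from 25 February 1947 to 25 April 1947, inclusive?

38

25 February 1947 is a Tuesday.
The range spans 60 days (inclusive of both endpoints).
60 = 7 × 8 + 4, so there are 8 full weeks plus 4 extra days.
Each full week contributes 5 weekdays (Mon–Fri): 8 × 5 = 40.
The 4 extra days are Tuesday, Wednesday, Thursday, Friday — 4 of them qualify.
Total: 40 + 4 = 44.
Holidays: 28 February 1947 (Fri); 13 March 1947 (Thu); 19 March 1947 (Wed); 21 March 1947 (Fri); 4 April 1947 (Fri); 16 April 1947 (Wed).
All 6 holidays fall on weekdays, so subtract 6.
Business days: 44 − 6 = 38.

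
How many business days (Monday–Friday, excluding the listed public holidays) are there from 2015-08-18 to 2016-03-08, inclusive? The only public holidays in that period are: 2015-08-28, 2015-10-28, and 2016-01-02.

2015-08-18 is a Tuesday.
From 2015-08-18 to 2016-03-08 is 204 days inclusive.
204 = 7 × 29 + 1, so there are 29 full weeks plus 1 extra day.
Each full week contributes 5 weekdays (Mon–Fri): 29 × 5 = 145.
The 1 extra day is Tuesday — 1 of them qualifies.
Total: 145 + 1 = 146.
Holidays: 2015-08-28 (Fri); 2015-10-28 (Wed); 2016-01-02 (Sat).
2 of the 3 holidays fall on weekdays; the rest are weekends and were already excluded.
Business days: 146 − 2 = 144.

144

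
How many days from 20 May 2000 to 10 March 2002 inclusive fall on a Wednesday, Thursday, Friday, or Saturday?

377

20 May 2000 is a Saturday.
From 20 May 2000 to 10 March 2002 is 660 days inclusive.
660 = 7 × 94 + 2, so there are 94 full weeks plus 2 extra days.
Each full week contributes 4 days from the set (Wed, Thu, Fri, Sat): 94 × 4 = 376.
The 2 extra days are Sat, Sun — 1 of them qualifies.
Total: 376 + 1 = 377.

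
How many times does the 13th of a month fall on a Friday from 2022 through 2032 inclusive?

18

Friday-the-13ths by year:
2022: May
2023: Jan, Oct
2024: Sep, Dec
2025: Jun
2026: Feb, Mar, Nov
2027: Aug
2028: Oct
2029: Apr, Jul
2030: Sep, Dec
2031: Jun
2032: Feb, Aug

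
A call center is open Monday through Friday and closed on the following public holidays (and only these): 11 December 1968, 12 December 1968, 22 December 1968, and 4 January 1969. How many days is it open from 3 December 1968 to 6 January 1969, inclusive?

3 December 1968 is a Tuesday.
That's 35 days from start to end, counting both.
35 = 7 × 5, so the span is exactly 5 full weeks.
Each full week contributes 5 weekdays (Mon–Fri): 5 × 5 = 25.
Total: 25.
Holidays: 11 December 1968 (Wed); 12 December 1968 (Thu); 22 December 1968 (Sun); 4 January 1969 (Sat).
2 of the 4 holidays fall on weekdays; the rest are weekends and were already excluded.
Business days: 25 − 2 = 23.

23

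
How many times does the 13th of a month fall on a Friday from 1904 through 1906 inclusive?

Friday-the-13ths by year:
1904: May
1905: Jan, Oct
1906: Apr, Jul

5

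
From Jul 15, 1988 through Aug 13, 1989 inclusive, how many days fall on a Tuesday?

Jul 15, 1988 is a Friday.
From Jul 15, 1988 to Aug 13, 1989 is 395 days inclusive.
395 = 7 × 56 + 3, so there are 56 full weeks plus 3 extra days.
Each full week contributes one Tuesday: 56 so far.
The 3 extra days are Friday, Saturday, Sunday — none qualify.
Total: 56 + 0 = 56.

56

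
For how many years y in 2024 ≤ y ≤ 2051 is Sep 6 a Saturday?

4

Day of week of September 6 in each year:
2024: Fri, 2025: Sat ✓, 2026: Sun, 2027: Mon, 2028: Wed, 2029: Thu, 2030: Fri, 2031: Sat ✓, 2032: Mon, 2033: Tue, 2034: Wed, 2035: Thu, 2036: Sat ✓, 2037: Sun, 2038: Mon, 2039: Tue, 2040: Thu, 2041: Fri, 2042: Sat ✓, 2043: Sun, 2044: Tue, 2045: Wed, 2046: Thu, 2047: Fri, 2048: Sun, 2049: Mon, 2050: Tue, 2051: Wed
Saturdays: 2025, 2031, 2036, 2042.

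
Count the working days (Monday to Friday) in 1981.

261

Jan 1, 1981 is a Thursday.
The range spans 365 days (inclusive of both endpoints).
365 = 7 × 52 + 1, so there are 52 full weeks plus 1 extra day.
Each full week contributes 5 weekdays (Mon–Fri): 52 × 5 = 260.
The 1 extra day is Thu — 1 of them qualifies.
Total: 260 + 1 = 261.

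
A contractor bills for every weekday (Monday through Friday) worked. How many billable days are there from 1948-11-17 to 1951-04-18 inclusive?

631

1948-11-17 is a Wednesday.
The range spans 883 days (inclusive of both endpoints).
883 = 7 × 126 + 1, so there are 126 full weeks plus 1 extra day.
Each full week contributes 5 weekdays (Mon–Fri): 126 × 5 = 630.
The 1 extra day is Wed — 1 of them qualifies.
Total: 630 + 1 = 631.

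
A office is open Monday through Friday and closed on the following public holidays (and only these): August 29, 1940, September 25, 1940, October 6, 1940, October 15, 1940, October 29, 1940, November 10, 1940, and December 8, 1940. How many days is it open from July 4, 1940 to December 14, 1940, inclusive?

113 working days

July 4, 1940 is a Thursday.
That's 164 days from start to end, counting both.
164 = 7 × 23 + 3, so there are 23 full weeks plus 3 extra days.
Each full week contributes 5 weekdays (Mon–Fri): 23 × 5 = 115.
The 3 extra days are Thu, Fri, Sat — 2 of them qualify.
Total: 115 + 2 = 117.
Holidays: August 29, 1940 (Thu); September 25, 1940 (Wed); October 6, 1940 (Sun); October 15, 1940 (Tue); October 29, 1940 (Tue); November 10, 1940 (Sun); December 8, 1940 (Sun).
4 of the 7 holidays fall on weekdays; the rest are weekends and were already excluded.
Business days: 117 − 4 = 113.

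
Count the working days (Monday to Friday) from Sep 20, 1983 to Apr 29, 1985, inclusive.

Sep 20, 1983 is a Tuesday.
From Sep 20, 1983 to Apr 29, 1985 is 588 days inclusive.
588 = 7 × 84, so the span is exactly 84 full weeks.
Each full week contributes 5 weekdays (Mon–Fri): 84 × 5 = 420.
Total: 420.

420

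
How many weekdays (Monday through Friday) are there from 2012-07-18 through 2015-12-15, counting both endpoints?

2012-07-18 is a Wednesday.
That's 1246 days from start to end, counting both.
1246 = 7 × 178, so the span is exactly 178 full weeks.
Each full week contributes 5 weekdays (Mon–Fri): 178 × 5 = 890.
Total: 890.

890 weekdays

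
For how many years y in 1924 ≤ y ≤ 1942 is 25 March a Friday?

3

Day of week of March 25 in each year:
1924: Tue, 1925: Wed, 1926: Thu, 1927: Fri ✓, 1928: Sun, 1929: Mon, 1930: Tue, 1931: Wed, 1932: Fri ✓, 1933: Sat, 1934: Sun, 1935: Mon, 1936: Wed, 1937: Thu, 1938: Fri ✓, 1939: Sat, 1940: Mon, 1941: Tue, 1942: Wed
Fridays: 1927, 1932, 1938.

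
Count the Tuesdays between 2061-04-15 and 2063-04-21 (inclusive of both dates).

2061-04-15 is a Friday.
That's 737 days from start to end, counting both.
737 = 7 × 105 + 2, so there are 105 full weeks plus 2 extra days.
Each full week contributes one Tuesday: 105 so far.
The 2 extra days are Fri, Sat — none qualify.
Total: 105 + 0 = 105.

105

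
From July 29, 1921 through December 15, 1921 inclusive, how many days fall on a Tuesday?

July 29, 1921 is a Friday.
The range spans 140 days (inclusive of both endpoints).
140 = 7 × 20, so the span is exactly 20 full weeks.
Each full week contributes one Tuesday: 20 so far.

20 Tuesdays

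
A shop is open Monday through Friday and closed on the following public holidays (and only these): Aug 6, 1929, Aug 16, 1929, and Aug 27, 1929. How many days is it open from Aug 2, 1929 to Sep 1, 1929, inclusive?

Aug 2, 1929 is a Friday.
From Aug 2, 1929 to Sep 1, 1929 is 31 days inclusive.
31 = 7 × 4 + 3, so there are 4 full weeks plus 3 extra days.
Each full week contributes 5 weekdays (Mon–Fri): 4 × 5 = 20.
The 3 extra days are Fri, Sat, Sun — 1 of them qualifies.
Total: 20 + 1 = 21.
Holidays: Aug 6, 1929 (Tue); Aug 16, 1929 (Fri); Aug 27, 1929 (Tue).
All 3 holidays fall on weekdays, so subtract 3.
Business days: 21 − 3 = 18.

18 working days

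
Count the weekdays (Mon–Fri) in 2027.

261 weekdays

2027-01-01 is a Friday.
From 2027-01-01 to 2027-12-31 is 365 days inclusive.
365 = 7 × 52 + 1, so there are 52 full weeks plus 1 extra day.
Each full week contributes 5 weekdays (Mon–Fri): 52 × 5 = 260.
The 1 extra day is Fri — 1 of them qualifies.
Total: 260 + 1 = 261.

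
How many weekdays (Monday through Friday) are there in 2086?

1 January 2086 is a Tuesday.
From 1 January 2086 to 31 December 2086 is 365 days inclusive.
365 = 7 × 52 + 1, so there are 52 full weeks plus 1 extra day.
Each full week contributes 5 weekdays (Mon–Fri): 52 × 5 = 260.
The 1 extra day is Tue — 1 of them qualifies.
Total: 260 + 1 = 261.

261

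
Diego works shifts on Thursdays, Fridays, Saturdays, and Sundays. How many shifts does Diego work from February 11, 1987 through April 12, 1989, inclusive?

452

February 11, 1987 is a Wednesday.
The range spans 792 days (inclusive of both endpoints).
792 = 7 × 113 + 1, so there are 113 full weeks plus 1 extra day.
Each full week contributes 4 days from the set (Thu, Fri, Sat, Sun): 113 × 4 = 452.
The 1 extra day is Wed — none qualify.
Total: 452 + 0 = 452.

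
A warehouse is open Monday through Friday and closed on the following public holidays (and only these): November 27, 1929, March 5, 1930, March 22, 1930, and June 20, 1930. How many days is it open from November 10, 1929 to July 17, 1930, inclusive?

November 10, 1929 is a Sunday.
From November 10, 1929 to July 17, 1930 is 250 days inclusive.
250 = 7 × 35 + 5, so there are 35 full weeks plus 5 extra days.
Each full week contributes 5 weekdays (Mon–Fri): 35 × 5 = 175.
The 5 extra days are Sunday, Monday, Tuesday, Wednesday, Thursday — 4 of them qualify.
Total: 175 + 4 = 179.
Holidays: November 27, 1929 (Wed); March 5, 1930 (Wed); March 22, 1930 (Sat); June 20, 1930 (Fri).
3 of the 4 holidays fall on weekdays; the rest are weekends and were already excluded.
Business days: 179 − 3 = 176.

176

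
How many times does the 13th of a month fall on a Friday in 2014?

The 13th falls on a Friday when the month's 13th has weekday Fri.
Jan 13 is Mon; Feb 13 is Thu; Mar 13 is Thu; Apr 13 is Sun; May 13 is Tue; Jun 13 is Fri ✓; Jul 13 is Sun; Aug 13 is Wed; Sep 13 is Sat; Oct 13 is Mon; Nov 13 is Thu; Dec 13 is Sat.
Friday the 13ths: Jun.

1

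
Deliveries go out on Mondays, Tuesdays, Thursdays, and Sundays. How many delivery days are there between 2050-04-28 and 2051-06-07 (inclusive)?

232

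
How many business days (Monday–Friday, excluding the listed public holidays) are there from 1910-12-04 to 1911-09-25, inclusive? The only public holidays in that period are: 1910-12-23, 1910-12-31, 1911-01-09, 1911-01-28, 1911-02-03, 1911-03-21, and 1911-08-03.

1910-12-04 is a Sunday.
The range spans 296 days (inclusive of both endpoints).
296 = 7 × 42 + 2, so there are 42 full weeks plus 2 extra days.
Each full week contributes 5 weekdays (Mon–Fri): 42 × 5 = 210.
The 2 extra days are Sun, Mon — 1 of them qualifies.
Total: 210 + 1 = 211.
Holidays: 1910-12-23 (Fri); 1910-12-31 (Sat); 1911-01-09 (Mon); 1911-01-28 (Sat); 1911-02-03 (Fri); 1911-03-21 (Tue); 1911-08-03 (Thu).
5 of the 7 holidays fall on weekdays; the rest are weekends and were already excluded.
Business days: 211 − 5 = 206.

206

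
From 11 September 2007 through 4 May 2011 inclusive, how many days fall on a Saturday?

190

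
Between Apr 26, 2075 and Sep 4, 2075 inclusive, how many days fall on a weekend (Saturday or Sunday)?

Apr 26, 2075 is a Friday.
From Apr 26, 2075 to Sep 4, 2075 is 132 days inclusive.
132 = 7 × 18 + 6, so there are 18 full weeks plus 6 extra days.
Each full week contributes 2 weekend days (Sat, Sun): 18 × 2 = 36.
The 6 extra days are Friday, Saturday, Sunday, Monday, Tuesday, Wednesday — 2 of them qualify.
Total: 36 + 2 = 38.

38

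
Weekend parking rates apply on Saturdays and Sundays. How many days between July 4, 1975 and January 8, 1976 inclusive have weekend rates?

54

July 4, 1975 is a Friday.
The range spans 189 days (inclusive of both endpoints).
189 = 7 × 27, so the span is exactly 27 full weeks.
Each full week contributes 2 weekend days (Sat, Sun): 27 × 2 = 54.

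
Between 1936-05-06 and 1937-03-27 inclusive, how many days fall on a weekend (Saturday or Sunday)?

1936-05-06 is a Wednesday.
The range spans 326 days (inclusive of both endpoints).
326 = 7 × 46 + 4, so there are 46 full weeks plus 4 extra days.
Each full week contributes 2 weekend days (Sat, Sun): 46 × 2 = 92.
The 4 extra days are Wednesday, Thursday, Friday, Saturday — 1 of them qualifies.
Total: 92 + 1 = 93.

93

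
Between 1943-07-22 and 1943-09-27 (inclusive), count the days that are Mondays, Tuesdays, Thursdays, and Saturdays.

39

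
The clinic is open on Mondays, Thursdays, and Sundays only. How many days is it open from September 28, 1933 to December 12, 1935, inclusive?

September 28, 1933 is a Thursday.
The range spans 806 days (inclusive of both endpoints).
806 = 7 × 115 + 1, so there are 115 full weeks plus 1 extra day.
Each full week contributes 3 days from the set (Mon, Thu, Sun): 115 × 3 = 345.
The 1 extra day is Thursday — 1 of them qualifies.
Total: 345 + 1 = 346.

346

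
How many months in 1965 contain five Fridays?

5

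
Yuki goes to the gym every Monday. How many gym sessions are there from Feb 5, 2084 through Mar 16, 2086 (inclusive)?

110 Mondays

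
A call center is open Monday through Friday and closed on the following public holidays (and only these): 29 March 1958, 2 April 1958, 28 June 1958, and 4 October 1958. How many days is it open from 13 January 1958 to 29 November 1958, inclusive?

229 business days

13 January 1958 is a Monday.
The range spans 321 days (inclusive of both endpoints).
321 = 7 × 45 + 6, so there are 45 full weeks plus 6 extra days.
Each full week contributes 5 weekdays (Mon–Fri): 45 × 5 = 225.
The 6 extra days are Mon, Tue, Wed, Thu, Fri, Sat — 5 of them qualify.
Total: 225 + 5 = 230.
Holidays: 29 March 1958 (Sat); 2 April 1958 (Wed); 28 June 1958 (Sat); 4 October 1958 (Sat).
1 of the 4 holidays fall on weekdays; the rest are weekends and were already excluded.
Business days: 230 − 1 = 229.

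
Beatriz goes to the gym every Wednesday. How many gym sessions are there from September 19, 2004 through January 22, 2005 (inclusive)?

September 19, 2004 is a Sunday.
That's 126 days from start to end, counting both.
126 = 7 × 18, so the span is exactly 18 full weeks.
Each full week contributes one Wednesday: 18 so far.
Total: 18.

18 Wednesdays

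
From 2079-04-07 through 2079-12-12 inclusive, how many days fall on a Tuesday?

36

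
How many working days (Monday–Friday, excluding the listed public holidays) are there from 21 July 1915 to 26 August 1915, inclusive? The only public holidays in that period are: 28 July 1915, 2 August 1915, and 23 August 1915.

21 July 1915 is a Wednesday.
From 21 July 1915 to 26 August 1915 is 37 days inclusive.
37 = 7 × 5 + 2, so there are 5 full weeks plus 2 extra days.
Each full week contributes 5 weekdays (Mon–Fri): 5 × 5 = 25.
The 2 extra days are Wednesday, Thursday — 2 of them qualify.
Total: 25 + 2 = 27.
Holidays: 28 July 1915 (Wed); 2 August 1915 (Mon); 23 August 1915 (Mon).
All 3 holidays fall on weekdays, so subtract 3.
Business days: 27 − 3 = 24.

24 working days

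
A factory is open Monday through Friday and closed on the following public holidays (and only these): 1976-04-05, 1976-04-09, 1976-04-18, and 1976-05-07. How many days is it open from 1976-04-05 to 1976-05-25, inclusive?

34

1976-04-05 is a Monday.
From 1976-04-05 to 1976-05-25 is 51 days inclusive.
51 = 7 × 7 + 2, so there are 7 full weeks plus 2 extra days.
Each full week contributes 5 weekdays (Mon–Fri): 7 × 5 = 35.
The 2 extra days are Monday, Tuesday — 2 of them qualify.
Total: 35 + 2 = 37.
Holidays: 1976-04-05 (Mon); 1976-04-09 (Fri); 1976-04-18 (Sun); 1976-05-07 (Fri).
3 of the 4 holidays fall on weekdays; the rest are weekends and were already excluded.
Business days: 37 − 3 = 34.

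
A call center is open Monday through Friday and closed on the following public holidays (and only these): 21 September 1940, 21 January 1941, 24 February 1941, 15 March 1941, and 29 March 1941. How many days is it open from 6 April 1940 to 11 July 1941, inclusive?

6 April 1940 is a Saturday.
The range spans 462 days (inclusive of both endpoints).
462 = 7 × 66, so the span is exactly 66 full weeks.
Each full week contributes 5 weekdays (Mon–Fri): 66 × 5 = 330.
Holidays: 21 September 1940 (Sat); 21 January 1941 (Tue); 24 February 1941 (Mon); 15 March 1941 (Sat); 29 March 1941 (Sat).
2 of the 5 holidays fall on weekdays; the rest are weekends and were already excluded.
Business days: 330 − 2 = 328.

328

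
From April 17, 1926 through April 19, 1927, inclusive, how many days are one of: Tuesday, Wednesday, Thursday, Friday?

April 17, 1926 is a Saturday.
From April 17, 1926 to April 19, 1927 is 368 days inclusive.
368 = 7 × 52 + 4, so there are 52 full weeks plus 4 extra days.
Each full week contributes 4 days from the set (Tue, Wed, Thu, Fri): 52 × 4 = 208.
The 4 extra days are Sat, Sun, Mon, Tue — 1 of them qualifies.
Total: 208 + 1 = 209.

209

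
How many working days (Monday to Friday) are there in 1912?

262 weekdays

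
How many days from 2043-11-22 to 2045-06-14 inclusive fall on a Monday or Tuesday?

164

2043-11-22 is a Sunday.
The range spans 571 days (inclusive of both endpoints).
571 = 7 × 81 + 4, so there are 81 full weeks plus 4 extra days.
Each full week contributes 2 days from the set (Mon, Tue): 81 × 2 = 162.
The 4 extra days are Sunday, Monday, Tuesday, Wednesday — 2 of them qualify.
Total: 162 + 2 = 164.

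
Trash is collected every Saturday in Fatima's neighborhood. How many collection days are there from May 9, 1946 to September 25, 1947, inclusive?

72 Saturdays

May 9, 1946 is a Thursday.
From May 9, 1946 to September 25, 1947 is 505 days inclusive.
505 = 7 × 72 + 1, so there are 72 full weeks plus 1 extra day.
Each full week contributes one Saturday: 72 so far.
The 1 extra day is Thu — none qualify.
Total: 72 + 0 = 72.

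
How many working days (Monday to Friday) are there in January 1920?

22 weekdays

January 1, 1920 is a Thursday.
The range spans 31 days (inclusive of both endpoints).
31 = 7 × 4 + 3, so there are 4 full weeks plus 3 extra days.
Each full week contributes 5 weekdays (Mon–Fri): 4 × 5 = 20.
The 3 extra days are Thursday, Friday, Saturday — 2 of them qualify.
Total: 20 + 2 = 22.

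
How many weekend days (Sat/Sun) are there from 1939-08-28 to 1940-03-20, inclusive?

1939-08-28 is a Monday.
From 1939-08-28 to 1940-03-20 is 206 days inclusive.
206 = 7 × 29 + 3, so there are 29 full weeks plus 3 extra days.
Each full week contributes 2 weekend days (Sat, Sun): 29 × 2 = 58.
The 3 extra days are Monday, Tuesday, Wednesday — none qualify.
Total: 58 + 0 = 58.

58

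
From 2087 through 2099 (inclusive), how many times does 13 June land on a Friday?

3

Day of week of June 13 in each year:
2087: Fri ✓, 2088: Sun, 2089: Mon, 2090: Tue, 2091: Wed, 2092: Fri ✓, 2093: Sat, 2094: Sun, 2095: Mon, 2096: Wed, 2097: Thu, 2098: Fri ✓, 2099: Sat
Fridays: 2087, 2092, 2098.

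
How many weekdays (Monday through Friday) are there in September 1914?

22 weekdays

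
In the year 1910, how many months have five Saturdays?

A month has five Saturdays exactly when Saturday falls within its first (length − 28) days.
Jan: 31 days, starts Sat → 5 of Sat, Sun, Mon ✓
Feb: 28 days, starts Tue → 5 of (none)
Mar: 31 days, starts Tue → 5 of Tue, Wed, Thu
Apr: 30 days, starts Fri → 5 of Fri, Sat ✓
May: 31 days, starts Sun → 5 of Sun, Mon, Tue
Jun: 30 days, starts Wed → 5 of Wed, Thu
Jul: 31 days, starts Fri → 5 of Fri, Sat, Sun ✓
Aug: 31 days, starts Mon → 5 of Mon, Tue, Wed
Sep: 30 days, starts Thu → 5 of Thu, Fri
Oct: 31 days, starts Sat → 5 of Sat, Sun, Mon ✓
Nov: 30 days, starts Tue → 5 of Tue, Wed
Dec: 31 days, starts Thu → 5 of Thu, Fri, Sat ✓
Months with five Saturdays: Jan, Apr, Jul, Oct, Dec.

5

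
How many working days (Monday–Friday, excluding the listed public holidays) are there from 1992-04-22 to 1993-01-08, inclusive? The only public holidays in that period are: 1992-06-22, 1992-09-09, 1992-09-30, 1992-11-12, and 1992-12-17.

183

1992-04-22 is a Wednesday.
The range spans 262 days (inclusive of both endpoints).
262 = 7 × 37 + 3, so there are 37 full weeks plus 3 extra days.
Each full week contributes 5 weekdays (Mon–Fri): 37 × 5 = 185.
The 3 extra days are Wednesday, Thursday, Friday — 3 of them qualify.
Total: 185 + 3 = 188.
Holidays: 1992-06-22 (Mon); 1992-09-09 (Wed); 1992-09-30 (Wed); 1992-11-12 (Thu); 1992-12-17 (Thu).
All 5 holidays fall on weekdays, so subtract 5.
Business days: 188 − 5 = 183.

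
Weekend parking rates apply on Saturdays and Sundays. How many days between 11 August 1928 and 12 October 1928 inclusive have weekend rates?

18

11 August 1928 is a Saturday.
That's 63 days from start to end, counting both.
63 = 7 × 9, so the span is exactly 9 full weeks.
Each full week contributes 2 weekend days (Sat, Sun): 9 × 2 = 18.
Total: 18.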